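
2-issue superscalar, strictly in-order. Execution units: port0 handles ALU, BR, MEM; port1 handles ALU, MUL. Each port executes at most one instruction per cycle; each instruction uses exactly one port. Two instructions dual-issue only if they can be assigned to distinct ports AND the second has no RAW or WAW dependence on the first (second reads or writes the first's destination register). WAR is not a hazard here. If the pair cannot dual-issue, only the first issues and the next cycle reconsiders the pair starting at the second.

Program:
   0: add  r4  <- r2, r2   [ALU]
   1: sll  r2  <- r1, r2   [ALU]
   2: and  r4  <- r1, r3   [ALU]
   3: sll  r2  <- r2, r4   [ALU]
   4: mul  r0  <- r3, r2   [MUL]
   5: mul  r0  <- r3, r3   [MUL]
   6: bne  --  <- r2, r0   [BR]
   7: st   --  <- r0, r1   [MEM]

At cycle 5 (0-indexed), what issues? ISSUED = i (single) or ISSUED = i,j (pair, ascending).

0. add/sll @i0/i1  | pair
1. and @i2  | RAW r4
2. sll @i3  | RAW r2
3. mul @i4  | no-port MUL/MUL
4. mul @i5  | RAW r0
5. bne @i6  | no-port BR/MEM
6. st @i7  | tail

ISSUED = 6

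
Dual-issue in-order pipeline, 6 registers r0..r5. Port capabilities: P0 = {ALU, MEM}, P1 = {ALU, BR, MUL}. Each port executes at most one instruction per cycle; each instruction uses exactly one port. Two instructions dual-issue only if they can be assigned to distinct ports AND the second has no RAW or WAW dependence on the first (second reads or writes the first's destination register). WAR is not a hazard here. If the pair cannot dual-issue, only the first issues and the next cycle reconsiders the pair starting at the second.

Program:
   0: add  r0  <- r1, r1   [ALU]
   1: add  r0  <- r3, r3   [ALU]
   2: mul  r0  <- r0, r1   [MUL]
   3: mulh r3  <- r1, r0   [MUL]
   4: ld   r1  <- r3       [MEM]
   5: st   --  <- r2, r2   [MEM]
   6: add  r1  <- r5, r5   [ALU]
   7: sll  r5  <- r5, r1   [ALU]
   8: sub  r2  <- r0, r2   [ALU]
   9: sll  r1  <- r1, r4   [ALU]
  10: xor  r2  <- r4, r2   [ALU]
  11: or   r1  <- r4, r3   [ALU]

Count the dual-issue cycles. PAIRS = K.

PAIRS = 3

t=0 i0:add.ALU ; WAW r0
t=1 i1:add.ALU ; RAW+WAW r0
t=2 i2:mul.MUL ; no-port MUL/MUL
t=3 i3:mulh.MUL ; RAW r3
t=4 i4:ld.MEM ; no-port MEM/MEM
t=5 i5&i6:st.MEM/add.ALU ; dual
t=6 i7&i8:sll.ALU/sub.ALU ; dual
t=7 i9&i10:sll.ALU/xor.ALU ; dual
t=8 i11:or.ALU ; tail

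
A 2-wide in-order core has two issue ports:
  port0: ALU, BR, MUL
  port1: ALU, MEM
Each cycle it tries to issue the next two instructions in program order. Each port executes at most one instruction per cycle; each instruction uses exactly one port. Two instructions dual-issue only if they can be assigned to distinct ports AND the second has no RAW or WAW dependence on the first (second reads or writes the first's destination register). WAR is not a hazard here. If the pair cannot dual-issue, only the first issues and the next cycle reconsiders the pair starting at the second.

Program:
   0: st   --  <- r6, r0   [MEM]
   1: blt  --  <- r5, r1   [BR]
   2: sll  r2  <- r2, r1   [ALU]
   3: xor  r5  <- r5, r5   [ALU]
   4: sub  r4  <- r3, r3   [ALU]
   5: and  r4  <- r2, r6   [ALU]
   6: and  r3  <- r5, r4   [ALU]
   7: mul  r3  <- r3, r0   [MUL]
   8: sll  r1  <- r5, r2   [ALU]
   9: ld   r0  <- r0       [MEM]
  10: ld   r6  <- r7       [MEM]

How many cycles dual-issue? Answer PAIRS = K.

[0] i0,i1  st+blt  -- 2-wide
[1] i2,i3  sll+xor  -- 2-wide
[2] i4  sub  -- WAW r4
[3] i5  and  -- RAW r4
[4] i6  and  -- RAW+WAW r3
[5] i7,i8  mul+sll  -- 2-wide
[6] i9  ld  -- no-port MEM/MEM
[7] i10  ld  -- tail

PAIRS = 3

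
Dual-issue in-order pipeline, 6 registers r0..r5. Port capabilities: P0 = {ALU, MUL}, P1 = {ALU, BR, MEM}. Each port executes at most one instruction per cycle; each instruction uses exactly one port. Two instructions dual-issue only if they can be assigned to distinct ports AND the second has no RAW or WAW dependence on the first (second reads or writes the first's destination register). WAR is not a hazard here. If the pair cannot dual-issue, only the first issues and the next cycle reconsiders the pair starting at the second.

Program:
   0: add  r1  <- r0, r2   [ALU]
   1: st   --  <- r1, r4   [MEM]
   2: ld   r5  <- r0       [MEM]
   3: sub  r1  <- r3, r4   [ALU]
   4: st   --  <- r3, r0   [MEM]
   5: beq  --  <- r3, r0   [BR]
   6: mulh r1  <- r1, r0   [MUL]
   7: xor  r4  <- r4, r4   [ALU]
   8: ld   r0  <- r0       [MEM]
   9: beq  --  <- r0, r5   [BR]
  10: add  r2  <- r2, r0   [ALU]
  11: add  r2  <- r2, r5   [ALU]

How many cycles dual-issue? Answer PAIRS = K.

t=0 i0:add ; RAW r1
t=1 i1:st ; no-port MEM/MEM
t=2 i2&i3:ld/sub ; dual
t=3 i4:st ; no-port MEM/BR
t=4 i5&i6:beq/mulh ; dual
t=5 i7&i8:xor/ld ; dual
t=6 i9&i10:beq/add ; dual
t=7 i11:add ; tail

PAIRS = 4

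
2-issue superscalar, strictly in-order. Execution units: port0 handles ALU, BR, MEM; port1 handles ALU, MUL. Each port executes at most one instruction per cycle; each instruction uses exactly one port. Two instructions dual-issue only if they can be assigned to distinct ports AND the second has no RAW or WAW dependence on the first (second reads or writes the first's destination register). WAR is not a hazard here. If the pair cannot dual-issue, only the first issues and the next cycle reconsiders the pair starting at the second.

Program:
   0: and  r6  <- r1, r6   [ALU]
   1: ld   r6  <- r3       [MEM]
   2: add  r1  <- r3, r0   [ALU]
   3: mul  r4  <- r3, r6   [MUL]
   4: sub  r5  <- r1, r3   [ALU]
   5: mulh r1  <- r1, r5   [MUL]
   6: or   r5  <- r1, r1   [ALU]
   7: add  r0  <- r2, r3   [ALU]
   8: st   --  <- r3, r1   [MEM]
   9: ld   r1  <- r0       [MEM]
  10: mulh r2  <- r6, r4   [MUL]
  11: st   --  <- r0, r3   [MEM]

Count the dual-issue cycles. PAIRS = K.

  cy0 -> i0 (and) WAW r6
  cy1 -> i1+i2 (ld add) pair
  cy2 -> i3+i4 (mul sub) pair
  cy3 -> i5 (mulh) RAW r1
  cy4 -> i6+i7 (or add) pair
  cy5 -> i8 (st) no-port MEM/MEM
  cy6 -> i9+i10 (ld mulh) pair
  cy7 -> i11 (st) tail

PAIRS = 4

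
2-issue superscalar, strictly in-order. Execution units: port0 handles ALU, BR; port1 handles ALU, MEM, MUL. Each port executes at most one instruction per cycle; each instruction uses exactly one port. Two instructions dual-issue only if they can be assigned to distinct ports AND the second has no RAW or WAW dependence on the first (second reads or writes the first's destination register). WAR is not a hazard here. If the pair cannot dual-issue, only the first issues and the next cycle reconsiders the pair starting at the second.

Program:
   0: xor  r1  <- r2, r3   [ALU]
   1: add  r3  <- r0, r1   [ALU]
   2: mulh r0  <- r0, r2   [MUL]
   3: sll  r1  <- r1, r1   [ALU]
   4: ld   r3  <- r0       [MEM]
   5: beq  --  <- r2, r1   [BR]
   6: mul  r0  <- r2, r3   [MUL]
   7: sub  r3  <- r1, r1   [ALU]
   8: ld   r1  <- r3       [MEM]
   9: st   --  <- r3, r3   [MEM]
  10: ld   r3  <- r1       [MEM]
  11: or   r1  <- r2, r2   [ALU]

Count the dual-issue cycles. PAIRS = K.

PAIRS = 4

0. xor @i0  | RAW r1
1. add mulh @i1,i2  | dual
2. sll ld @i3,i4  | dual
3. beq mul @i5,i6  | dual
4. sub @i7  | RAW r3
5. ld @i8  | no-port MEM/MEM
6. st @i9  | no-port MEM/MEM
7. ld or @i10,i11  | dual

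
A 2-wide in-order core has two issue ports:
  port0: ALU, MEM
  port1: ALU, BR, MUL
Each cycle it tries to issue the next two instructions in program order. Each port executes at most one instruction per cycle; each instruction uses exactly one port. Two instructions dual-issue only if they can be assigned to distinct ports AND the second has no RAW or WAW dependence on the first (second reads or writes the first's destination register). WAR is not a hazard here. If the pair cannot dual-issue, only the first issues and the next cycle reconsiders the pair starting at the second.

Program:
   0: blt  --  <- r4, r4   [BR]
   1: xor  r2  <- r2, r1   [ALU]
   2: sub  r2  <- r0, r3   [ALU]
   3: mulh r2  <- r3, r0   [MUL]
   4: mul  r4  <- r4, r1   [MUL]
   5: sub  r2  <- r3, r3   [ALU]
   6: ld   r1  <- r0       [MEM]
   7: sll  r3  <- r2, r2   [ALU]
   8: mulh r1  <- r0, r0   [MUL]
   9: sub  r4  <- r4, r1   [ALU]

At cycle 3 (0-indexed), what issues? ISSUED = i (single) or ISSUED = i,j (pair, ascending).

ISSUED = 4,5

c0: i0/i1 blt xor  2-wide
c1: i2 sub  WAW r2
c2: i3 mulh  no-port MUL/MUL
c3: i4/i5 mul sub  2-wide
c4: i6/i7 ld sll  2-wide
c5: i8 mulh  RAW r1
c6: i9 sub  tail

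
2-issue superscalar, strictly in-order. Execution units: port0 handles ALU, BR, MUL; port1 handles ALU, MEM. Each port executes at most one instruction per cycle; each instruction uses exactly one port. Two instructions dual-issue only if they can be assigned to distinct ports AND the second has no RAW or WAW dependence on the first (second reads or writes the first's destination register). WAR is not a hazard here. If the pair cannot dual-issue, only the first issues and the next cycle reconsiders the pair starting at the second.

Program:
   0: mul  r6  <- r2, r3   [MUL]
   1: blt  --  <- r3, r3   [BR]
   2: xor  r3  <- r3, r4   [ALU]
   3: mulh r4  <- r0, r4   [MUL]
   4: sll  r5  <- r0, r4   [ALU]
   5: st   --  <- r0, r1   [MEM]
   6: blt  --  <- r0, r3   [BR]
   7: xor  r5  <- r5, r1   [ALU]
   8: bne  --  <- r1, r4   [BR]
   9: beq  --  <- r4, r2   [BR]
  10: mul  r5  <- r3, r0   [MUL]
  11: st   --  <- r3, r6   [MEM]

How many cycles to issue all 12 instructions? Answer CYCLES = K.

CYCLES = 8

c0: i0 mul  no-port MUL/BR
c1: i1+i2 blt;xor  dual
c2: i3 mulh  RAW r4
c3: i4+i5 sll;st  dual
c4: i6+i7 blt;xor  dual
c5: i8 bne  no-port BR/BR
c6: i9 beq  no-port BR/MUL
c7: i10+i11 mul;st  dual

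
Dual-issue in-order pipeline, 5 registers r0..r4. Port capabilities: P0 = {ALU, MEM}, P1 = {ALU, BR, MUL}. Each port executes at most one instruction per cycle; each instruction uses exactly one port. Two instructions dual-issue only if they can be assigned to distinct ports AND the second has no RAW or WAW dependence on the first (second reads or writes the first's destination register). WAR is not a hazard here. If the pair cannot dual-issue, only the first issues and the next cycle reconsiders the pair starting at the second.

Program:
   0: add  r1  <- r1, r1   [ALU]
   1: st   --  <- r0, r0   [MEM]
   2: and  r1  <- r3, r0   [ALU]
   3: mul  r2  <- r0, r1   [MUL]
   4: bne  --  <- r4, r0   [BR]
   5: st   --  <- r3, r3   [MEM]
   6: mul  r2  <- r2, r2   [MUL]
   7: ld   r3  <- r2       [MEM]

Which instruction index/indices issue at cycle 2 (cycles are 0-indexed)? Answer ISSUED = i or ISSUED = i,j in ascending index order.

ISSUED = 3

c0: i0,i1 add.ALU+st.MEM  pair
c1: i2 and.ALU  RAW r1
c2: i3 mul.MUL  no-port MUL/BR
c3: i4,i5 bne.BR+st.MEM  pair
c4: i6 mul.MUL  RAW r2
c5: i7 ld.MEM  tail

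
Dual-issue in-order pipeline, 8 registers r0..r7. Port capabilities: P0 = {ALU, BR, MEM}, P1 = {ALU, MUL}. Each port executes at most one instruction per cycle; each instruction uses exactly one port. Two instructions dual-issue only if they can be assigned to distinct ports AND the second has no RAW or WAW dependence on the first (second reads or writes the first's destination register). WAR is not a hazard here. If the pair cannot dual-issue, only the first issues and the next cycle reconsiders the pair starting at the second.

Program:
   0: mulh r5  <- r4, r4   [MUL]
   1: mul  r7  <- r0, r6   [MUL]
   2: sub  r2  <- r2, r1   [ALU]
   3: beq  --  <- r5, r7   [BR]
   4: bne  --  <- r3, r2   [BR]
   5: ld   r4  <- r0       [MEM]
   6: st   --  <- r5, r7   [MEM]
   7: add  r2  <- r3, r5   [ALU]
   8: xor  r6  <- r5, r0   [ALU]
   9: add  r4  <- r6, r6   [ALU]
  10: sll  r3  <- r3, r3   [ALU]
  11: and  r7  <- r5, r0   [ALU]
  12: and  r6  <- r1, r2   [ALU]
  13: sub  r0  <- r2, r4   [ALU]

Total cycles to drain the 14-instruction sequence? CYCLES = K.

#0 head=0: mulh.MUL i0 no-port MUL/MUL
#1 head=1: mul.MUL+sub.ALU i1/i2 2-wide
#2 head=3: beq.BR i3 no-port BR/BR
#3 head=4: bne.BR i4 no-port BR/MEM
#4 head=5: ld.MEM i5 no-port MEM/MEM
#5 head=6: st.MEM+add.ALU i6/i7 2-wide
#6 head=8: xor.ALU i8 RAW r6
#7 head=9: add.ALU+sll.ALU i9/i10 2-wide
#8 head=11: and.ALU+and.ALU i11/i12 2-wide
#9 head=13: sub.ALU i13 tail

CYCLES = 10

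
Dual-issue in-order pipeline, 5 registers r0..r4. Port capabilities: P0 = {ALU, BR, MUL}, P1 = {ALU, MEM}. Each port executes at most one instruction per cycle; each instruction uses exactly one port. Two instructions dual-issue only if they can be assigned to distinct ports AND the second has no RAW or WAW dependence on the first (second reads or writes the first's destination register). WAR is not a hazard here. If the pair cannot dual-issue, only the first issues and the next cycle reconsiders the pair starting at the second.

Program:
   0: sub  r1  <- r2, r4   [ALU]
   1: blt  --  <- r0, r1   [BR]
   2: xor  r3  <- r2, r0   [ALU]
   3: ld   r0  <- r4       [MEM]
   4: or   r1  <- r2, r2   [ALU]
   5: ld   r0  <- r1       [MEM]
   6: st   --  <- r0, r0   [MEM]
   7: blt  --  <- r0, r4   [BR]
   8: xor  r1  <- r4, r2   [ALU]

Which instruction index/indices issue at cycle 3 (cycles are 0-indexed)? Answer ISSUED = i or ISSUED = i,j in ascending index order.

c0: i0 sub  RAW r1
c1: i1&i2 blt+xor  2-wide
c2: i3&i4 ld+or  2-wide
c3: i5 ld  no-port MEM/MEM
c4: i6&i7 st+blt  2-wide
c5: i8 xor  tail

ISSUED = 5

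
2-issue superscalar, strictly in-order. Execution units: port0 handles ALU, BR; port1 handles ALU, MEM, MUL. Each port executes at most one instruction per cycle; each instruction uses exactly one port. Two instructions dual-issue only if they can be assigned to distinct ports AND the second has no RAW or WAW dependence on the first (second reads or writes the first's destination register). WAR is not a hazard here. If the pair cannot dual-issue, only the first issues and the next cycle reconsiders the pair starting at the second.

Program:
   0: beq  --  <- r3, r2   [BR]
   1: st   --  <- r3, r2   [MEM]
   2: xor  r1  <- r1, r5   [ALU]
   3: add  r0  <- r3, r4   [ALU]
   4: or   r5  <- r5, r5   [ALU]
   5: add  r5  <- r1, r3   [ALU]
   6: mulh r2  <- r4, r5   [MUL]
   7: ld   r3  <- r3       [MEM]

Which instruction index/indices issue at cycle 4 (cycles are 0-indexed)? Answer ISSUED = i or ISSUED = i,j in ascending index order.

ISSUED = 6

#0 head=0: beq.BR+st.MEM i0+i1 pair
#1 head=2: xor.ALU+add.ALU i2+i3 pair
#2 head=4: or.ALU i4 WAW r5
#3 head=5: add.ALU i5 RAW r5
#4 head=6: mulh.MUL i6 no-port MUL/MEM
#5 head=7: ld.MEM i7 tail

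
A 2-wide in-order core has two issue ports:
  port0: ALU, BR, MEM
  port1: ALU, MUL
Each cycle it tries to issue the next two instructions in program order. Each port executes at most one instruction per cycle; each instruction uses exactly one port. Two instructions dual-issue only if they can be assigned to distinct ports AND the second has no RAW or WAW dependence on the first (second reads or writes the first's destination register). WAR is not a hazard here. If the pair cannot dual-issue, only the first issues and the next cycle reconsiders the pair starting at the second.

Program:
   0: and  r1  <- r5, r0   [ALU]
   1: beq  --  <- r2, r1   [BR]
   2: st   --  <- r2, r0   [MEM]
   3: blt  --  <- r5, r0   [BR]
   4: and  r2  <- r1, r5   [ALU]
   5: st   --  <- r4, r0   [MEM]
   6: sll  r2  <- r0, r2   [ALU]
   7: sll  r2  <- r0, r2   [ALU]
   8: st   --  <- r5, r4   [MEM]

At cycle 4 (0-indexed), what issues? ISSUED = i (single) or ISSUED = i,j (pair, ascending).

[0] i0  and.ALU  -- RAW r1
[1] i1  beq.BR  -- no-port BR/MEM
[2] i2  st.MEM  -- no-port MEM/BR
[3] i3,i4  blt.BR;and.ALU  -- pair
[4] i5,i6  st.MEM;sll.ALU  -- pair
[5] i7,i8  sll.ALU;st.MEM  -- pair

ISSUED = 5,6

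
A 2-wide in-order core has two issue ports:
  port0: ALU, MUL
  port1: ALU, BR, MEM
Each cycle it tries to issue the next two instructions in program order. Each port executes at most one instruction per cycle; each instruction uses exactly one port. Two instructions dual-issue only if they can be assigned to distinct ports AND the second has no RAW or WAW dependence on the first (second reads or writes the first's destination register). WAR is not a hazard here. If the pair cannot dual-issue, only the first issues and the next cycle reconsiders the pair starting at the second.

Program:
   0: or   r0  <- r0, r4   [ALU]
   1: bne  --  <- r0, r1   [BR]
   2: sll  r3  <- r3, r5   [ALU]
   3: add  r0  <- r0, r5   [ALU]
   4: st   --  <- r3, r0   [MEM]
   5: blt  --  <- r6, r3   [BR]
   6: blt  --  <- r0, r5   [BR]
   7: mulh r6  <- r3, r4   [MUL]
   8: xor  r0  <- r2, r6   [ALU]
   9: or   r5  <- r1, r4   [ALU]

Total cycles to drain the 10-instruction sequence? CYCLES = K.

  cy0 -> i0 (or) RAW r0
  cy1 -> i1,i2 (bne+sll) dual
  cy2 -> i3 (add) RAW r0
  cy3 -> i4 (st) no-port MEM/BR
  cy4 -> i5 (blt) no-port BR/BR
  cy5 -> i6,i7 (blt+mulh) dual
  cy6 -> i8,i9 (xor+or) dual

CYCLES = 7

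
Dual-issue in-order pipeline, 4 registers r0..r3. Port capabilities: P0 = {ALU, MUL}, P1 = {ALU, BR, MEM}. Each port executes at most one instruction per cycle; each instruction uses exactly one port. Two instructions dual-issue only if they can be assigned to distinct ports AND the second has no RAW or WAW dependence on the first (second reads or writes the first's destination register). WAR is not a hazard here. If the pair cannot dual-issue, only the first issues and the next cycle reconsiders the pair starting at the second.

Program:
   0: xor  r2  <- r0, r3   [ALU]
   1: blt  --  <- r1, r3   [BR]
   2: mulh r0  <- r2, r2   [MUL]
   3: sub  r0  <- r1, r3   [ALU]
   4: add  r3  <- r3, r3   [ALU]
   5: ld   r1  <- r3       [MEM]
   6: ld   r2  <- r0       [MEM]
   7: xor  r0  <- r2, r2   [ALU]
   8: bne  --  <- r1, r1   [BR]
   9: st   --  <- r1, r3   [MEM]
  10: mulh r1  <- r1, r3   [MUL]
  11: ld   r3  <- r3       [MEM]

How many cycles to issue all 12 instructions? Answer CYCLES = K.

CYCLES = 8

0. xor;blt @i0,i1  | dual
1. mulh @i2  | WAW r0
2. sub;add @i3,i4  | dual
3. ld @i5  | no-port MEM/MEM
4. ld @i6  | RAW r2
5. xor;bne @i7,i8  | dual
6. st;mulh @i9,i10  | dual
7. ld @i11  | tail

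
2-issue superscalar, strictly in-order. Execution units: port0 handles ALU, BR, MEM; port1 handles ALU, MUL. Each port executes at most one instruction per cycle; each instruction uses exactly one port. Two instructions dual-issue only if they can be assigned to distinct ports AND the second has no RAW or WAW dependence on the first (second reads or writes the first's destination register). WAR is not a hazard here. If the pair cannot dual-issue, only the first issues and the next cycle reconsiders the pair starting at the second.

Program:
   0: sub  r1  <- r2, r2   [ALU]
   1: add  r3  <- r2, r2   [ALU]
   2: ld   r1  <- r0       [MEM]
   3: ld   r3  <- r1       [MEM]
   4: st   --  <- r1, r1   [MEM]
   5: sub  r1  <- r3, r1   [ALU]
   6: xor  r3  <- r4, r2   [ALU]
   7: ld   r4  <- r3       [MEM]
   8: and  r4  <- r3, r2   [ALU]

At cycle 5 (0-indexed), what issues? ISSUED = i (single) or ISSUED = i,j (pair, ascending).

ISSUED = 7

0. sub;add @i0&i1  | pair
1. ld @i2  | no-port MEM/MEM
2. ld @i3  | no-port MEM/MEM
3. st;sub @i4&i5  | pair
4. xor @i6  | RAW r3
5. ld @i7  | WAW r4
6. and @i8  | tail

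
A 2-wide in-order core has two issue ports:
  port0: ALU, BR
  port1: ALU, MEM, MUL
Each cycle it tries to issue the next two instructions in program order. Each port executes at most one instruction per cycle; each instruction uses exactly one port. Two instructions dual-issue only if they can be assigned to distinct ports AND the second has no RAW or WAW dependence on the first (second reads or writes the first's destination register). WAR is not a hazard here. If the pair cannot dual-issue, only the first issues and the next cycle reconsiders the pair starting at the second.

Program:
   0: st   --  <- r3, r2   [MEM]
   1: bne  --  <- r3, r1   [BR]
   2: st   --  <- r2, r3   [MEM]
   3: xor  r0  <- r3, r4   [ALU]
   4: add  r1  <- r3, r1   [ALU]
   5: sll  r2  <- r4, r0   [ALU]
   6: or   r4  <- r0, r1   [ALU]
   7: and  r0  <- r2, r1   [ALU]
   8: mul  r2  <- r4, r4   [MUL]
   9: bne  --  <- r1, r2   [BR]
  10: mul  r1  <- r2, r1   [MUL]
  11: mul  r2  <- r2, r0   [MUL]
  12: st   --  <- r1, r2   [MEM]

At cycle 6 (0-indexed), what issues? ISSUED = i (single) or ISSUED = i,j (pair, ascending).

t=0 i0/i1:st.MEM+bne.BR ; pair
t=1 i2/i3:st.MEM+xor.ALU ; pair
t=2 i4/i5:add.ALU+sll.ALU ; pair
t=3 i6/i7:or.ALU+and.ALU ; pair
t=4 i8:mul.MUL ; RAW r2
t=5 i9/i10:bne.BR+mul.MUL ; pair
t=6 i11:mul.MUL ; no-port MUL/MEM
t=7 i12:st.MEM ; tail

ISSUED = 11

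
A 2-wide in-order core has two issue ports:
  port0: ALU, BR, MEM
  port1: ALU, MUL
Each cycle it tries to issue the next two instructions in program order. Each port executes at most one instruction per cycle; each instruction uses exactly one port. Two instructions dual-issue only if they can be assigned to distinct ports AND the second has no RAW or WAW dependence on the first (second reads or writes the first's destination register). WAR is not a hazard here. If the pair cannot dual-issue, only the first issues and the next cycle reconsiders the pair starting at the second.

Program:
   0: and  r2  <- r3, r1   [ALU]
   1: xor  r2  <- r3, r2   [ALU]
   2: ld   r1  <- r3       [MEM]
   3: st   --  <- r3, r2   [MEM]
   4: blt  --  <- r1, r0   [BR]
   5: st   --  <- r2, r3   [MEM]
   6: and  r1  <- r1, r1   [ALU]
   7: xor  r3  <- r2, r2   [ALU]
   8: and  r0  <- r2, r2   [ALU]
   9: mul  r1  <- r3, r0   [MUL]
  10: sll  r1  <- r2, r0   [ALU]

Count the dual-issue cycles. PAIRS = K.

0. and @i0  | RAW+WAW r2
1. xor+ld @i1/i2  | pair
2. st @i3  | no-port MEM/BR
3. blt @i4  | no-port BR/MEM
4. st+and @i5/i6  | pair
5. xor+and @i7/i8  | pair
6. mul @i9  | WAW r1
7. sll @i10  | tail

PAIRS = 3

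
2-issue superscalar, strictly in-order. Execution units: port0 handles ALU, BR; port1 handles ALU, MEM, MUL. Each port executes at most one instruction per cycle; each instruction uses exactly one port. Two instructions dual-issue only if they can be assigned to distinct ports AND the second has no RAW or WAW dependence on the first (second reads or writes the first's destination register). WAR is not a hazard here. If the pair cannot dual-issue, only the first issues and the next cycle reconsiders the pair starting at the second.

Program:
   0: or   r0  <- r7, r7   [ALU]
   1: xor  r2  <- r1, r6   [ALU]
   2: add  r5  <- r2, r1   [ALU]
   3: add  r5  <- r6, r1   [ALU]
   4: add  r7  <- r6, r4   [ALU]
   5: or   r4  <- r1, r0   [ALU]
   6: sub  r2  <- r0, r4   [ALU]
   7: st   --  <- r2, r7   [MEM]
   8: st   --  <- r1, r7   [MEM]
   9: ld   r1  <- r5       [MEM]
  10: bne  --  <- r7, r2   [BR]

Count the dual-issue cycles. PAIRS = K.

#0 head=0: or.ALU;xor.ALU i0+i1 pair
#1 head=2: add.ALU i2 WAW r5
#2 head=3: add.ALU;add.ALU i3+i4 pair
#3 head=5: or.ALU i5 RAW r4
#4 head=6: sub.ALU i6 RAW r2
#5 head=7: st.MEM i7 no-port MEM/MEM
#6 head=8: st.MEM i8 no-port MEM/MEM
#7 head=9: ld.MEM;bne.BR i9+i10 pair

PAIRS = 3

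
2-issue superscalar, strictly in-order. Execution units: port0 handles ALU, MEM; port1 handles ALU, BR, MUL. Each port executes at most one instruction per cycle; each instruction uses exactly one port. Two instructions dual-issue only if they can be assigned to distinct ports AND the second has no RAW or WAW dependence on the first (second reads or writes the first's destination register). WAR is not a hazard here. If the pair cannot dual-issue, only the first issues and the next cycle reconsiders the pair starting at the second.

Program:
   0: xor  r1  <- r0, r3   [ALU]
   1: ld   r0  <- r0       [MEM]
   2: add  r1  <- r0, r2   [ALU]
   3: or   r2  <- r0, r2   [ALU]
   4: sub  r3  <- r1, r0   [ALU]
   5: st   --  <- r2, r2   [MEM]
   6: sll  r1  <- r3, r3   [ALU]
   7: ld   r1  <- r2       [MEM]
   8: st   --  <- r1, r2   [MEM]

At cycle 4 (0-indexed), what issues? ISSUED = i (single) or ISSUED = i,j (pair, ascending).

  cy0 -> i0&i1 (xor.ALU+ld.MEM) 2-wide
  cy1 -> i2&i3 (add.ALU+or.ALU) 2-wide
  cy2 -> i4&i5 (sub.ALU+st.MEM) 2-wide
  cy3 -> i6 (sll.ALU) WAW r1
  cy4 -> i7 (ld.MEM) no-port MEM/MEM
  cy5 -> i8 (st.MEM) tail

ISSUED = 7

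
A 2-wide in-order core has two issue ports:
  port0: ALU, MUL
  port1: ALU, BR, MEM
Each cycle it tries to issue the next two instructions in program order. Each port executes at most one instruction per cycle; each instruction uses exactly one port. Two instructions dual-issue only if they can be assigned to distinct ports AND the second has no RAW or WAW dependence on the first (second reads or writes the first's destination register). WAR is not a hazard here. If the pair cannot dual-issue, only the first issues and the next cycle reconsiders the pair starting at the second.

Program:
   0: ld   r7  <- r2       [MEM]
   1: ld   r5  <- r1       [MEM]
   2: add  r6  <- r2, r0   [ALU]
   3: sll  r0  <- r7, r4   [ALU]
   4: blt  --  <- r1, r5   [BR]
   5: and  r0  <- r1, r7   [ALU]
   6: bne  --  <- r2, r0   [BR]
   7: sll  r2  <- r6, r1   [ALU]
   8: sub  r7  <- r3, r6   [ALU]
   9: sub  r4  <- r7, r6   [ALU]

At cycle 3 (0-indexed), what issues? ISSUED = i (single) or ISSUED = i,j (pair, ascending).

ISSUED = 5

  cy0 -> i0 (ld.MEM) no-port MEM/MEM
  cy1 -> i1+i2 (ld.MEM/add.ALU) 2-wide
  cy2 -> i3+i4 (sll.ALU/blt.BR) 2-wide
  cy3 -> i5 (and.ALU) RAW r0
  cy4 -> i6+i7 (bne.BR/sll.ALU) 2-wide
  cy5 -> i8 (sub.ALU) RAW r7
  cy6 -> i9 (sub.ALU) tail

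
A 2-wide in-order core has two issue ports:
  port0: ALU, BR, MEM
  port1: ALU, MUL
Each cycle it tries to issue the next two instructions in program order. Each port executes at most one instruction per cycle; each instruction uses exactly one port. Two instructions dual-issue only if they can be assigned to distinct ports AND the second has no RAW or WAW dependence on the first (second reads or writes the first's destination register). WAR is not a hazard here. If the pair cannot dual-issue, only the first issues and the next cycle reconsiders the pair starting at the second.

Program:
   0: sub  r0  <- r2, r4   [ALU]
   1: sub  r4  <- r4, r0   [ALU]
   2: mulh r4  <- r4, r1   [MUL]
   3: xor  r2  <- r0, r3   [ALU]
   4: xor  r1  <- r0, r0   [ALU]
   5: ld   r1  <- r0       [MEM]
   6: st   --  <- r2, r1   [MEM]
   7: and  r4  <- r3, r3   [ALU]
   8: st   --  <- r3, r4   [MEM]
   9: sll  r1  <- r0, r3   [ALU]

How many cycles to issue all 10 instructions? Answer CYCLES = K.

#0 head=0: sub i0 RAW r0
#1 head=1: sub i1 RAW+WAW r4
#2 head=2: mulh xor i2/i3 pair
#3 head=4: xor i4 WAW r1
#4 head=5: ld i5 no-port MEM/MEM
#5 head=6: st and i6/i7 pair
#6 head=8: st sll i8/i9 pair

CYCLES = 7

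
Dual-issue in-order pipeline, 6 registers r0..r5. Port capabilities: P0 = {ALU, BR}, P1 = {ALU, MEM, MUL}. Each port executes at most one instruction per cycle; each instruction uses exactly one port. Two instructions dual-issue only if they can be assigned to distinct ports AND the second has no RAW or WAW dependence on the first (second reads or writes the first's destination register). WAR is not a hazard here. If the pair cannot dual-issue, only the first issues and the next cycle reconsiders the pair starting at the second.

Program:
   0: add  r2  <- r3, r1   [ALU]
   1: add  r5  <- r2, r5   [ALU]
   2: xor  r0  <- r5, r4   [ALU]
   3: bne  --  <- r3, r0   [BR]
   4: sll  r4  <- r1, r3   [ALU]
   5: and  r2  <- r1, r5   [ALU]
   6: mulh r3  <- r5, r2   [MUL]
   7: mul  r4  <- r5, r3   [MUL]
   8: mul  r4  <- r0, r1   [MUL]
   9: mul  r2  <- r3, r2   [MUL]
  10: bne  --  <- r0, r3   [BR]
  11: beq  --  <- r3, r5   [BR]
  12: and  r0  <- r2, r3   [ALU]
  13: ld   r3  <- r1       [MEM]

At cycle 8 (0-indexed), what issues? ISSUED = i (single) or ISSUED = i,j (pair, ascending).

0. add.ALU @i0  | RAW r2
1. add.ALU @i1  | RAW r5
2. xor.ALU @i2  | RAW r0
3. bne.BR+sll.ALU @i3+i4  | pair
4. and.ALU @i5  | RAW r2
5. mulh.MUL @i6  | no-port MUL/MUL
6. mul.MUL @i7  | no-port MUL/MUL
7. mul.MUL @i8  | no-port MUL/MUL
8. mul.MUL+bne.BR @i9+i10  | pair
9. beq.BR+and.ALU @i11+i12  | pair
10. ld.MEM @i13  | tail

ISSUED = 9,10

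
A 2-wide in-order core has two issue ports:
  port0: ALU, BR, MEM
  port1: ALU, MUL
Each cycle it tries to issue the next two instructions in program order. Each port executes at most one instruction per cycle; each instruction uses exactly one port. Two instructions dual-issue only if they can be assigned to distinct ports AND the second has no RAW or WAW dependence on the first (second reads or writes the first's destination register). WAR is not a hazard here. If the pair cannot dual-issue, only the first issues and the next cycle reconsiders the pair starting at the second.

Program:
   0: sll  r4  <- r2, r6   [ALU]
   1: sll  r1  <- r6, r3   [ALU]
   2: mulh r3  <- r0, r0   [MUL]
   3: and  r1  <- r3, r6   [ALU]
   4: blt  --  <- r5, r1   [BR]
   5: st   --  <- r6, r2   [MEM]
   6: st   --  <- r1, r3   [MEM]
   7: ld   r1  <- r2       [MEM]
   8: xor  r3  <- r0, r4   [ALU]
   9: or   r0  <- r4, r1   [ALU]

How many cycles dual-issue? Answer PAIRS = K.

PAIRS = 2

c0: i0,i1 sll.ALU/sll.ALU  pair
c1: i2 mulh.MUL  RAW r3
c2: i3 and.ALU  RAW r1
c3: i4 blt.BR  no-port BR/MEM
c4: i5 st.MEM  no-port MEM/MEM
c5: i6 st.MEM  no-port MEM/MEM
c6: i7,i8 ld.MEM/xor.ALU  pair
c7: i9 or.ALU  tail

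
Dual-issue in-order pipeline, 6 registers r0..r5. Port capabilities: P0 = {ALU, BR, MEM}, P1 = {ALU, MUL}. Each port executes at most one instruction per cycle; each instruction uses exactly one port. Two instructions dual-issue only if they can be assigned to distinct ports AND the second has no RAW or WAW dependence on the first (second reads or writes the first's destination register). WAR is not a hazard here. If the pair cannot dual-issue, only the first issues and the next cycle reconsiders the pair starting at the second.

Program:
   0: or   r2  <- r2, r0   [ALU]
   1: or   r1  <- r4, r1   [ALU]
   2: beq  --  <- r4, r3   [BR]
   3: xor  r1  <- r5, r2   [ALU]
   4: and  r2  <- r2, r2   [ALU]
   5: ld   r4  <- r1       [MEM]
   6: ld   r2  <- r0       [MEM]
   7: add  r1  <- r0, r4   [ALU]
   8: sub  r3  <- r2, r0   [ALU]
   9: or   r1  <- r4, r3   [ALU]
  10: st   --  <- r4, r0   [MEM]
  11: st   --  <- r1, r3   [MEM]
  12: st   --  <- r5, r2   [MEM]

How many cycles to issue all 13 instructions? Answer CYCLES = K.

CYCLES = 8

0. or/or @i0,i1  | pair
1. beq/xor @i2,i3  | pair
2. and/ld @i4,i5  | pair
3. ld/add @i6,i7  | pair
4. sub @i8  | RAW r3
5. or/st @i9,i10  | pair
6. st @i11  | no-port MEM/MEM
7. st @i12  | tail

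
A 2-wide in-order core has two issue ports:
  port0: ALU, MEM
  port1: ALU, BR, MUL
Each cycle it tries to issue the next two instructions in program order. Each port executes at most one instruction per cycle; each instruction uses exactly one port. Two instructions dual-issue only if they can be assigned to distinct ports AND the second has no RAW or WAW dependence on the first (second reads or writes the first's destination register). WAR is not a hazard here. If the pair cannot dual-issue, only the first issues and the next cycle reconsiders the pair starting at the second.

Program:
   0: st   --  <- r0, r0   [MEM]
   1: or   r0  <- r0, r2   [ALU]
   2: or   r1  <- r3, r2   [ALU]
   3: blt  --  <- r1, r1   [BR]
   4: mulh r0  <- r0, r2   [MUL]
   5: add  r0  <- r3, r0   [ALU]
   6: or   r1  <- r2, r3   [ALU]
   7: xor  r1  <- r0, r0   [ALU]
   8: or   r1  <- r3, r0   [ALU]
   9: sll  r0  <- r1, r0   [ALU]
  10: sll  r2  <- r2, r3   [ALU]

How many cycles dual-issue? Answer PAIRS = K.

PAIRS = 3

#0 head=0: st.MEM or.ALU i0/i1 2-wide
#1 head=2: or.ALU i2 RAW r1
#2 head=3: blt.BR i3 no-port BR/MUL
#3 head=4: mulh.MUL i4 RAW+WAW r0
#4 head=5: add.ALU or.ALU i5/i6 2-wide
#5 head=7: xor.ALU i7 WAW r1
#6 head=8: or.ALU i8 RAW r1
#7 head=9: sll.ALU sll.ALU i9/i10 2-wide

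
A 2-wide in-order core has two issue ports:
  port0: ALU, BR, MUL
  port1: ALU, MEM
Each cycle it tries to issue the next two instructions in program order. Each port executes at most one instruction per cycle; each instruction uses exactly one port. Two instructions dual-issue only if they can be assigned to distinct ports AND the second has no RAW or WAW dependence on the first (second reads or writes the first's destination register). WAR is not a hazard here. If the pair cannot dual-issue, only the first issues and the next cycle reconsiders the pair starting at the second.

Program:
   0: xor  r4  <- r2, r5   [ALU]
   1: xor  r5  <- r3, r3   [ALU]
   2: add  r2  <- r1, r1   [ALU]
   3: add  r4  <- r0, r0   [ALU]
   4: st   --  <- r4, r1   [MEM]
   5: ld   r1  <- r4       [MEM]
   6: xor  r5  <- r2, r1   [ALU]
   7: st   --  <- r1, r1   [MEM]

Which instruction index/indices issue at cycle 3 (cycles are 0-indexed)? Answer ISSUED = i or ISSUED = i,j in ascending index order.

ISSUED = 5

  cy0 -> i0,i1 (xor/xor) pair
  cy1 -> i2,i3 (add/add) pair
  cy2 -> i4 (st) no-port MEM/MEM
  cy3 -> i5 (ld) RAW r1
  cy4 -> i6,i7 (xor/st) pair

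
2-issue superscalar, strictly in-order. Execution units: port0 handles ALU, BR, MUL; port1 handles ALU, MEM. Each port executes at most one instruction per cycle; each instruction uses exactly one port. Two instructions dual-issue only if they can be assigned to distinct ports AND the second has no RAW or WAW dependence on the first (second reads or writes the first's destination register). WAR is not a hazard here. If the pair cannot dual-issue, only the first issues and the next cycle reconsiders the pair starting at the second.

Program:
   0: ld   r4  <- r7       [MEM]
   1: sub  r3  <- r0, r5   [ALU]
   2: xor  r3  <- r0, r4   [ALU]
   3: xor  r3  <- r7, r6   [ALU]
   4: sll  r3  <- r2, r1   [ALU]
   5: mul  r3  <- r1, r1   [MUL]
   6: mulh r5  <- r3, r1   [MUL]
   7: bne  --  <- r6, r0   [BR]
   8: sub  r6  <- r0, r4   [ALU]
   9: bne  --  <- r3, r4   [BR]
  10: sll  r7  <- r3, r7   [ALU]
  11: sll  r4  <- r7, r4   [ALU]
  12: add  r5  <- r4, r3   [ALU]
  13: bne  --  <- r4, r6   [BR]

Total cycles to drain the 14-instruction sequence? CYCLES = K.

CYCLES = 10

  cy0 -> i0+i1 (ld/sub) 2-wide
  cy1 -> i2 (xor) WAW r3
  cy2 -> i3 (xor) WAW r3
  cy3 -> i4 (sll) WAW r3
  cy4 -> i5 (mul) no-port MUL/MUL
  cy5 -> i6 (mulh) no-port MUL/BR
  cy6 -> i7+i8 (bne/sub) 2-wide
  cy7 -> i9+i10 (bne/sll) 2-wide
  cy8 -> i11 (sll) RAW r4
  cy9 -> i12+i13 (add/bne) 2-wide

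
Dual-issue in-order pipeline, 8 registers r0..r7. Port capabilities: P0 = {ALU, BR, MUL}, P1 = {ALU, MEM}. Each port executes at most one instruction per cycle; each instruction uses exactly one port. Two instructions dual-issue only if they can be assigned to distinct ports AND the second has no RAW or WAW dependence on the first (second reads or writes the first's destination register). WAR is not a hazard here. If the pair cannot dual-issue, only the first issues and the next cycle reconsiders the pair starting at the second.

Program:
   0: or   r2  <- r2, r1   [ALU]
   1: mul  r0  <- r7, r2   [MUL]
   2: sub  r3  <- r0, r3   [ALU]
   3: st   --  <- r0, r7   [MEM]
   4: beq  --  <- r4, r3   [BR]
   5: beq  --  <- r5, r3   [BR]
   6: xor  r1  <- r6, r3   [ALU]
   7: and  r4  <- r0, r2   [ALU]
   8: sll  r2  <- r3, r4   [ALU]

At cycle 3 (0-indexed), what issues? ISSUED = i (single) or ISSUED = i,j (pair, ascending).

t=0 i0:or.ALU ; RAW r2
t=1 i1:mul.MUL ; RAW r0
t=2 i2&i3:sub.ALU st.MEM ; 2-wide
t=3 i4:beq.BR ; no-port BR/BR
t=4 i5&i6:beq.BR xor.ALU ; 2-wide
t=5 i7:and.ALU ; RAW r4
t=6 i8:sll.ALU ; tail

ISSUED = 4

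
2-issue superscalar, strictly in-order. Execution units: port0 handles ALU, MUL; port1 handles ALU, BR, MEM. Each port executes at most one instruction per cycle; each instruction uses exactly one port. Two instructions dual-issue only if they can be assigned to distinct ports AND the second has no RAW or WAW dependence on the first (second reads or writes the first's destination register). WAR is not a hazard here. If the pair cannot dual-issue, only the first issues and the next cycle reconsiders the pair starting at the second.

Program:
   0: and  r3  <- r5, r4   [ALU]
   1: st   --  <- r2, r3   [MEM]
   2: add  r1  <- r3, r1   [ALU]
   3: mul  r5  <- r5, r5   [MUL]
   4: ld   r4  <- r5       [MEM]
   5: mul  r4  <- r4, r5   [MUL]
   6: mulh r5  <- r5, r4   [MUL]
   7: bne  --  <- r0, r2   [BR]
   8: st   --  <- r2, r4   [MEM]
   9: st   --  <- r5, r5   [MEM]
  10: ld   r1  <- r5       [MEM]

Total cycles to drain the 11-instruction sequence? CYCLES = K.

c0: i0 and  RAW r3
c1: i1+i2 st add  pair
c2: i3 mul  RAW r5
c3: i4 ld  RAW+WAW r4
c4: i5 mul  no-port MUL/MUL
c5: i6+i7 mulh bne  pair
c6: i8 st  no-port MEM/MEM
c7: i9 st  no-port MEM/MEM
c8: i10 ld  tail

CYCLES = 9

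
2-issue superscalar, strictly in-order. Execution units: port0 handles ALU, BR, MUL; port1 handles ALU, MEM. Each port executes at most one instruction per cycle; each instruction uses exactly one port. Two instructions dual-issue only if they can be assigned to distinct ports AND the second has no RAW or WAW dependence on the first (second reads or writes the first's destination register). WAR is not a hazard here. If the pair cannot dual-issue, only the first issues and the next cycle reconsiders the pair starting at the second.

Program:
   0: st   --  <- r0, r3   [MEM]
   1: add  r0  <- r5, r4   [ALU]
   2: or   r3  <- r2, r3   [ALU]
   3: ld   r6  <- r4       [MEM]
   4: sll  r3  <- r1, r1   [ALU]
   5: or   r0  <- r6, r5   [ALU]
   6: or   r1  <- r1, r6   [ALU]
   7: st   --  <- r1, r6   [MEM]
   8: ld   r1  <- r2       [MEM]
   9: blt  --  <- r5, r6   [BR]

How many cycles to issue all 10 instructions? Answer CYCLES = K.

[0] i0&i1  st.MEM;add.ALU  -- pair
[1] i2&i3  or.ALU;ld.MEM  -- pair
[2] i4&i5  sll.ALU;or.ALU  -- pair
[3] i6  or.ALU  -- RAW r1
[4] i7  st.MEM  -- no-port MEM/MEM
[5] i8&i9  ld.MEM;blt.BR  -- pair

CYCLES = 6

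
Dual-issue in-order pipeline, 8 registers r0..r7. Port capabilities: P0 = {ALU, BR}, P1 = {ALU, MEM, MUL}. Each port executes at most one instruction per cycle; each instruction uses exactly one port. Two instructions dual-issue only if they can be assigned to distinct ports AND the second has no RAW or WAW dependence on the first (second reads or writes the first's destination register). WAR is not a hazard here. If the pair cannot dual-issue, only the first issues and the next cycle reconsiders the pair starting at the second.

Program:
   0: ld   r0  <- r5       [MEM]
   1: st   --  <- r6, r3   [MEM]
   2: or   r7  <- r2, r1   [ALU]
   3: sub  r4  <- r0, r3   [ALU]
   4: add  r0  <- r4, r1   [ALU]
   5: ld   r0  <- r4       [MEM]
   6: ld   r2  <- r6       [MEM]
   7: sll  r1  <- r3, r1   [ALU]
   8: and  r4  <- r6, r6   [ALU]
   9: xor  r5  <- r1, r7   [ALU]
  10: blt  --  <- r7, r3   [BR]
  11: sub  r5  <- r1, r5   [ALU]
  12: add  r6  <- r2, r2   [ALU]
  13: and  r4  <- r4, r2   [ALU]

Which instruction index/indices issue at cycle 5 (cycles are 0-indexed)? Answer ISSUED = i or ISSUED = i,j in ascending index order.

c0: i0 ld.MEM  no-port MEM/MEM
c1: i1&i2 st.MEM;or.ALU  2-wide
c2: i3 sub.ALU  RAW r4
c3: i4 add.ALU  WAW r0
c4: i5 ld.MEM  no-port MEM/MEM
c5: i6&i7 ld.MEM;sll.ALU  2-wide
c6: i8&i9 and.ALU;xor.ALU  2-wide
c7: i10&i11 blt.BR;sub.ALU  2-wide
c8: i12&i13 add.ALU;and.ALU  2-wide

ISSUED = 6,7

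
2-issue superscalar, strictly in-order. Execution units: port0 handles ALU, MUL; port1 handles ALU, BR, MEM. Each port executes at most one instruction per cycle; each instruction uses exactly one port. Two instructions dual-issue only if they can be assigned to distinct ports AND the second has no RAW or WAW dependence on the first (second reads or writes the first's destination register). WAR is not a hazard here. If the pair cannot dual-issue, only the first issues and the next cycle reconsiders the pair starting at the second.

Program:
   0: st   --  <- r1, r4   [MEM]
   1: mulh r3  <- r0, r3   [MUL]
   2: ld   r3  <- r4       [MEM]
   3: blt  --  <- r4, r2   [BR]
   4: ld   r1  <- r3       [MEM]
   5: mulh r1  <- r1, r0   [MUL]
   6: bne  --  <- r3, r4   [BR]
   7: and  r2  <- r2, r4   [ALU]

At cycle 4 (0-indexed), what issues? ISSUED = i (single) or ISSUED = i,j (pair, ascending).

  cy0 -> i0/i1 (st;mulh) 2-wide
  cy1 -> i2 (ld) no-port MEM/BR
  cy2 -> i3 (blt) no-port BR/MEM
  cy3 -> i4 (ld) RAW+WAW r1
  cy4 -> i5/i6 (mulh;bne) 2-wide
  cy5 -> i7 (and) tail

ISSUED = 5,6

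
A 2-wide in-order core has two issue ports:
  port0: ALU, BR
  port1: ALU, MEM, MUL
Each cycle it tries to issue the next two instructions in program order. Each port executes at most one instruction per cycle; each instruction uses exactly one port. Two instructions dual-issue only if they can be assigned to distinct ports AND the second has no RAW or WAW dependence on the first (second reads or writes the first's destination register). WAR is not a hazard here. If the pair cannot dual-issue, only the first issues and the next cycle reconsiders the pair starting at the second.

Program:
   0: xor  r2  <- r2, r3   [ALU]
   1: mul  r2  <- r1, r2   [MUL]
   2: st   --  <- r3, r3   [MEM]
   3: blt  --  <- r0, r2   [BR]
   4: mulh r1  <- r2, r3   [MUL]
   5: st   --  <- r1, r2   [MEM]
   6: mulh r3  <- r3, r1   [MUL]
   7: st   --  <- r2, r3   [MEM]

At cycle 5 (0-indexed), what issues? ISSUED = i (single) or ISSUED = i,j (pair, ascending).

0. xor.ALU @i0  | RAW+WAW r2
1. mul.MUL @i1  | no-port MUL/MEM
2. st.MEM+blt.BR @i2+i3  | 2-wide
3. mulh.MUL @i4  | no-port MUL/MEM
4. st.MEM @i5  | no-port MEM/MUL
5. mulh.MUL @i6  | no-port MUL/MEM
6. st.MEM @i7  | tail

ISSUED = 6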